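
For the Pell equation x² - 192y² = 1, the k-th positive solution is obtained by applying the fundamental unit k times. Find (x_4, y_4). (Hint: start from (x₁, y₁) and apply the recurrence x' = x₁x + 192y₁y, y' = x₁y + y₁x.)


Step 1: Find the fundamental solution (x₁, y₁) of x² - 192y² = 1.
  Expand √192 as a continued fraction. a₀ = ⌊√192⌋ = 13; iterate m_{k+1} = d_k·a_k − m_k, d_{k+1} = (192 − m_{k+1}²)/d_k, a_{k+1} = ⌊(a₀ + m_{k+1})/d_{k+1}⌋ (starting m₀ = 0, d₀ = 1), with convergents p_k = a_k·p_{k-1} + p_{k-2}, q_k = a_k·q_{k-1} + q_{k-2} (p₋₁ = 1, q₋₁ = 0):
  k = 0: a₀ = 13; p₀/q₀ = 13/1; p₀² − 192·q₀² = 169 − 192 = -23.
  k = 1: m = 13, d = 23, a = ⌊(13 + 13)/23⌋ = 1; p/q = (1·13 + 1)/(1·1 + 0) = 14/1; p² − 192·q² = 196 − 192 = 4.
  k = 2: m = 10, d = 4, a = ⌊(13 + 10)/4⌋ = 5; p/q = (5·14 + 13)/(5·1 + 1) = 83/6; p² − 192·q² = 6889 − 6912 = -23.
  k = 3: m = 10, d = 23, a = ⌊(13 + 10)/23⌋ = 1; p/q = (1·83 + 14)/(1·6 + 1) = 97/7; p² − 192·q² = 9409 − 9408 = 1.
  The first convergent with p² − 192·q² = 1 gives the fundamental solution (x₁, y₁) = (97, 7).
Step 2: Apply the recurrence (x_{n+1}, y_{n+1}) = (x₁x_n + 192y₁y_n, x₁y_n + y₁x_n) repeatedly.
  From (x_1, y_1) = (97, 7): x_2 = 97·97 + 192·7·7 = 18817; y_2 = 97·7 + 7·97 = 1358.
  From (x_2, y_2) = (18817, 1358): x_3 = 97·18817 + 192·7·1358 = 3650401; y_3 = 97·1358 + 7·18817 = 263445.
  From (x_3, y_3) = (3650401, 263445): x_4 = 97·3650401 + 192·7·263445 = 708158977; y_4 = 97·263445 + 7·3650401 = 51106972.
Step 3: Verify x_4² - 192·y_4² = 501489136705686529 - 501489136705686528 = 1 (should be 1). ✓

(x_1, y_1) = (97, 7); (x_4, y_4) = (708158977, 51106972).


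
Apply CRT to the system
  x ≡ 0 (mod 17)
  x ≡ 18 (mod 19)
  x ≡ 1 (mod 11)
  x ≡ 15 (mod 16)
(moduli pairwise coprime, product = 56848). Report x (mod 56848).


Product of moduli M = 17 · 19 · 11 · 16 = 56848.
Merge one congruence at a time:
  Start: x ≡ 0 (mod 17).
  Combine with x ≡ 18 (mod 19); new modulus lcm = 323.
    Write x = 0 + 17·t and substitute into x ≡ 18 (mod 19): 17·t ≡ 18 − 0 = 18 (mod 19).
    The inverse of 17 mod 19 is 9 (since 17·9 = 153 = 8·19 + 1), so t ≡ 9·18 = 162 ≡ 10 (mod 19).
    Then x = 0 + 17·10 = 170, valid modulo lcm(17, 19) = 323: x ≡ 170 (mod 323).
  Combine with x ≡ 1 (mod 11); new modulus lcm = 3553.
    Write x = 170 + 323·t and substitute into x ≡ 1 (mod 11): 323·t ≡ 1 − 170 = -169 (mod 11).
    Reduce coefficients mod 11: 4·t ≡ 7 (mod 11).
    The inverse of 4 mod 11 is 3 (since 4·3 = 12 = 1·11 + 1), so t ≡ 3·7 = 21 ≡ 10 (mod 11).
    Then x = 170 + 323·10 = 3400, valid modulo lcm(323, 11) = 3553: x ≡ 3400 (mod 3553).
  Combine with x ≡ 15 (mod 16); new modulus lcm = 56848.
    Write x = 3400 + 3553·t and substitute into x ≡ 15 (mod 16): 3553·t ≡ 15 − 3400 = -3385 (mod 16).
    Reduce coefficients mod 16: 1·t ≡ 7 (mod 16).
    So t ≡ 7 (mod 16).
    Then x = 3400 + 3553·7 = 28271, valid modulo lcm(3553, 16) = 56848: x ≡ 28271 (mod 56848).
Verify against each original: 28271 mod 17 = 0, 28271 mod 19 = 18, 28271 mod 11 = 1, 28271 mod 16 = 15.

x ≡ 28271 (mod 56848).


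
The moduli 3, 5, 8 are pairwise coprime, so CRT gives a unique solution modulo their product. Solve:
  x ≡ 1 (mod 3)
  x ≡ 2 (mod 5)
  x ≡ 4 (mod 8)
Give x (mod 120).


Moduli 3, 5, 8 are pairwise coprime; by CRT there is a unique solution modulo M = 3 · 5 · 8 = 120.
Solve pairwise, accumulating the modulus:
  Start with x ≡ 1 (mod 3).
  Combine with x ≡ 2 (mod 5): since gcd(3, 5) = 1, we get a unique residue mod 15.
    Write x = 1 + 3·t and substitute into x ≡ 2 (mod 5): 3·t ≡ 2 − 1 = 1 (mod 5).
    The inverse of 3 mod 5 is 2 (since 3·2 = 6 = 1·5 + 1), so t ≡ 2·1 = 2 ≡ 2 (mod 5).
    Then x = 1 + 3·2 = 7, valid modulo lcm(3, 5) = 15: x ≡ 7 (mod 15).
  Combine with x ≡ 4 (mod 8): since gcd(15, 8) = 1, we get a unique residue mod 120.
    Write x = 7 + 15·t and substitute into x ≡ 4 (mod 8): 15·t ≡ 4 − 7 = -3 (mod 8).
    Reduce coefficients mod 8: 7·t ≡ 5 (mod 8).
    The inverse of 7 mod 8 is 7 (since 7·7 = 49 = 6·8 + 1), so t ≡ 7·5 = 35 ≡ 3 (mod 8).
    Then x = 7 + 15·3 = 52, valid modulo lcm(15, 8) = 120: x ≡ 52 (mod 120).
Verify: 52 mod 3 = 1 ✓, 52 mod 5 = 2 ✓, 52 mod 8 = 4 ✓.

x ≡ 52 (mod 120).


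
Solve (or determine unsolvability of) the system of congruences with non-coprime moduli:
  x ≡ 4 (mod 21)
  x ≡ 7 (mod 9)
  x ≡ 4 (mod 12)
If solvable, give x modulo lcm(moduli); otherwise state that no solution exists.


Moduli 21, 9, 12 are not pairwise coprime, so CRT works modulo lcm(m_i) when all pairwise compatibility conditions hold.
Pairwise compatibility: gcd(m_i, m_j) must divide a_i - a_j for every pair.
Merge one congruence at a time:
  Start: x ≡ 4 (mod 21).
  Combine with x ≡ 7 (mod 9): gcd(21, 9) = 3; 7 - 4 = 3, which IS divisible by 3, so compatible.
    Write x = 4 + 21·t and substitute into x ≡ 7 (mod 9): 21·t ≡ 7 − 4 = 3 (mod 9).
    Divide the congruence (and modulus) by g = 3: 7·t ≡ 1 (mod 3).
    Reduce coefficients mod 3: 1·t ≡ 1 (mod 3).
    So t ≡ 1 (mod 3).
    Then x = 4 + 21·1 = 25, valid modulo lcm(21, 9) = 63: x ≡ 25 (mod 63).
  Combine with x ≡ 4 (mod 12): gcd(63, 12) = 3; 4 - 25 = -21, which IS divisible by 3, so compatible.
    Write x = 25 + 63·t and substitute into x ≡ 4 (mod 12): 63·t ≡ 4 − 25 = -21 (mod 12).
    Divide the congruence (and modulus) by g = 3: 21·t ≡ -7 (mod 4).
    Reduce coefficients mod 4: 1·t ≡ 1 (mod 4).
    So t ≡ 1 (mod 4).
    Then x = 25 + 63·1 = 88, valid modulo lcm(63, 12) = 252: x ≡ 88 (mod 252).
Verify: 88 mod 21 = 4, 88 mod 9 = 7, 88 mod 12 = 4.

x ≡ 88 (mod 252).


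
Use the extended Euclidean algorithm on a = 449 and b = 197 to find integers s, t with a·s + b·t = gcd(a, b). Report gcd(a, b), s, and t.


Euclidean algorithm on (449, 197) — divide until remainder is 0:
  449 = 2 · 197 + 55
  197 = 3 · 55 + 32
  55 = 1 · 32 + 23
  32 = 1 · 23 + 9
  23 = 2 · 9 + 5
  9 = 1 · 5 + 4
  5 = 1 · 4 + 1
  4 = 4 · 1 + 0
gcd(449, 197) = 1.
Track Bezout coefficients alongside the remainders: start with r₀ = 449 = a·1 + b·0 (s = 1, t = 0) and r₁ = 197 = a·0 + b·1 (s = 0, t = 1); each new remainder r_{k+1} = r_{k-1} − q_k·r_k inherits s_{k+1} = s_{k-1} − q_k·s_k, t_{k+1} = t_{k-1} − q_k·t_k, so r_k = a·s_k + b·t_k at every step:
  q = 2: r = 55, s = 1 − 2·0 = 1, t = 0 − 2·1 = -2  (check: 449·1 + 197·(-2) = 55)
  q = 3: r = 32, s = 0 − 3·1 = -3, t = 1 − 3·(-2) = 7  (check: 449·(-3) + 197·7 = 32)
  q = 1: r = 23, s = 1 − 1·(-3) = 4, t = -2 − 1·7 = -9  (check: 449·4 + 197·(-9) = 23)
  q = 1: r = 9, s = -3 − 1·4 = -7, t = 7 − 1·(-9) = 16  (check: 449·(-7) + 197·16 = 9)
  q = 2: r = 5, s = 4 − 2·(-7) = 18, t = -9 − 2·16 = -41  (check: 449·18 + 197·(-41) = 5)
  q = 1: r = 4, s = -7 − 1·18 = -25, t = 16 − 1·(-41) = 57  (check: 449·(-25) + 197·57 = 4)
  q = 1: r = 1, s = 18 − 1·(-25) = 43, t = -41 − 1·57 = -98  (check: 449·43 + 197·(-98) = 1)
The row with r = 1 (the gcd) gives the Bezout coefficients s = 43, t = -98.
Result: 449 · (43) + 197 · (-98) = 1.

gcd(449, 197) = 1; s = 43, t = -98 (check: 449·43 + 197·(-98) = 1).


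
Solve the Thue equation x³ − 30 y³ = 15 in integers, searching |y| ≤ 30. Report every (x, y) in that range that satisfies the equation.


The equation is x³ - 30y³ = 15. For fixed y, x³ = 30·y³ + 15, so a solution requires the RHS to be a perfect cube.
Strategy: iterate y from -30 to 30, compute RHS = 30·y³ + 15, and check whether it is a (positive or negative) perfect cube.
Check small values of y:
  y = 0: RHS = 15 is not a perfect cube.
  y = 1: RHS = 45 is not a perfect cube.
  y = -1: RHS = -15 is not a perfect cube.
  y = 2: RHS = 255 is not a perfect cube.
  y = -2: RHS = -225 is not a perfect cube.
  y = 3: RHS = 825 is not a perfect cube.
  y = -3: RHS = -795 is not a perfect cube.
Continuing the search up to |y| = 30 finds no solutions either.
No (x, y) in the scanned range satisfies the equation.

No integer solutions with |y| ≤ 30.


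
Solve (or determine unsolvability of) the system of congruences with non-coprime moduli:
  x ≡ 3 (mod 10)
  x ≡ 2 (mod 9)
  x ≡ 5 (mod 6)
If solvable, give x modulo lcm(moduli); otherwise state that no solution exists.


Moduli 10, 9, 6 are not pairwise coprime, so CRT works modulo lcm(m_i) when all pairwise compatibility conditions hold.
Pairwise compatibility: gcd(m_i, m_j) must divide a_i - a_j for every pair.
Merge one congruence at a time:
  Start: x ≡ 3 (mod 10).
  Combine with x ≡ 2 (mod 9): gcd(10, 9) = 1; 2 - 3 = -1, which IS divisible by 1, so compatible.
    Write x = 3 + 10·t and substitute into x ≡ 2 (mod 9): 10·t ≡ 2 − 3 = -1 (mod 9).
    Reduce coefficients mod 9: 1·t ≡ 8 (mod 9).
    So t ≡ 8 (mod 9).
    Then x = 3 + 10·8 = 83, valid modulo lcm(10, 9) = 90: x ≡ 83 (mod 90).
  Combine with x ≡ 5 (mod 6): gcd(90, 6) = 6; 5 - 83 = -78, which IS divisible by 6, so compatible.
    Write x = 83 + 90·t and substitute into x ≡ 5 (mod 6): 90·t ≡ 5 − 83 = -78 (mod 6).
    Divide the congruence (and modulus) by g = 6: 15·t ≡ -13 (mod 1).
    Modulo 1 every t works; take t = 0.
    Then x = 83 + 90·0 = 83, valid modulo lcm(90, 6) = 90: x ≡ 83 (mod 90).
Verify: 83 mod 10 = 3, 83 mod 9 = 2, 83 mod 6 = 5.

x ≡ 83 (mod 90).


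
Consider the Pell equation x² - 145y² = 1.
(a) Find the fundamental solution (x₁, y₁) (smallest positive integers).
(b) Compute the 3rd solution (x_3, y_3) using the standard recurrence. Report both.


Step 1: Find the fundamental solution (x₁, y₁) of x² - 145y² = 1.
  Expand √145 as a continued fraction. a₀ = ⌊√145⌋ = 12; iterate m_{k+1} = d_k·a_k − m_k, d_{k+1} = (145 − m_{k+1}²)/d_k, a_{k+1} = ⌊(a₀ + m_{k+1})/d_{k+1}⌋ (starting m₀ = 0, d₀ = 1), with convergents p_k = a_k·p_{k-1} + p_{k-2}, q_k = a_k·q_{k-1} + q_{k-2} (p₋₁ = 1, q₋₁ = 0):
  k = 0: a₀ = 12; p₀/q₀ = 12/1; p₀² − 145·q₀² = 144 − 145 = -1.
  k = 1: m = 12, d = 1, a = ⌊(12 + 12)/1⌋ = 24; p/q = (24·12 + 1)/(24·1 + 0) = 289/24; p² − 145·q² = 83521 − 83520 = 1.
  The first convergent with p² − 145·q² = 1 gives the fundamental solution (x₁, y₁) = (289, 24).
Step 2: Apply the recurrence (x_{n+1}, y_{n+1}) = (x₁x_n + 145y₁y_n, x₁y_n + y₁x_n) repeatedly.
  From (x_1, y_1) = (289, 24): x_2 = 289·289 + 145·24·24 = 167041; y_2 = 289·24 + 24·289 = 13872.
  From (x_2, y_2) = (167041, 13872): x_3 = 289·167041 + 145·24·13872 = 96549409; y_3 = 289·13872 + 24·167041 = 8017992.
Step 3: Verify x_3² - 145·y_3² = 9321788378249281 - 9321788378249280 = 1 (should be 1). ✓

(x_1, y_1) = (289, 24); (x_3, y_3) = (96549409, 8017992).


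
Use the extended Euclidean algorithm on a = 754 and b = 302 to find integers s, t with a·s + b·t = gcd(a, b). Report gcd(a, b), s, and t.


Euclidean algorithm on (754, 302) — divide until remainder is 0:
  754 = 2 · 302 + 150
  302 = 2 · 150 + 2
  150 = 75 · 2 + 0
gcd(754, 302) = 2.
Track Bezout coefficients alongside the remainders: start with r₀ = 754 = a·1 + b·0 (s = 1, t = 0) and r₁ = 302 = a·0 + b·1 (s = 0, t = 1); each new remainder r_{k+1} = r_{k-1} − q_k·r_k inherits s_{k+1} = s_{k-1} − q_k·s_k, t_{k+1} = t_{k-1} − q_k·t_k, so r_k = a·s_k + b·t_k at every step:
  q = 2: r = 150, s = 1 − 2·0 = 1, t = 0 − 2·1 = -2  (check: 754·1 + 302·(-2) = 150)
  q = 2: r = 2, s = 0 − 2·1 = -2, t = 1 − 2·(-2) = 5  (check: 754·(-2) + 302·5 = 2)
The row with r = 2 (the gcd) gives the Bezout coefficients s = -2, t = 5.
Result: 754 · (-2) + 302 · (5) = 2.

gcd(754, 302) = 2; s = -2, t = 5 (check: 754·(-2) + 302·5 = 2).


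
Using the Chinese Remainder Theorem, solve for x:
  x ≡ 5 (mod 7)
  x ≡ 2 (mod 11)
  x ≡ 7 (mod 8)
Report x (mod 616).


Moduli 7, 11, 8 are pairwise coprime; by CRT there is a unique solution modulo M = 7 · 11 · 8 = 616.
Solve pairwise, accumulating the modulus:
  Start with x ≡ 5 (mod 7).
  Combine with x ≡ 2 (mod 11): since gcd(7, 11) = 1, we get a unique residue mod 77.
    Write x = 5 + 7·t and substitute into x ≡ 2 (mod 11): 7·t ≡ 2 − 5 = -3 (mod 11).
    Reduce coefficients mod 11: 7·t ≡ 8 (mod 11).
    The inverse of 7 mod 11 is 8 (since 7·8 = 56 = 5·11 + 1), so t ≡ 8·8 = 64 ≡ 9 (mod 11).
    Then x = 5 + 7·9 = 68, valid modulo lcm(7, 11) = 77: x ≡ 68 (mod 77).
  Combine with x ≡ 7 (mod 8): since gcd(77, 8) = 1, we get a unique residue mod 616.
    Write x = 68 + 77·t and substitute into x ≡ 7 (mod 8): 77·t ≡ 7 − 68 = -61 (mod 8).
    Reduce coefficients mod 8: 5·t ≡ 3 (mod 8).
    The inverse of 5 mod 8 is 5 (since 5·5 = 25 = 3·8 + 1), so t ≡ 5·3 = 15 ≡ 7 (mod 8).
    Then x = 68 + 77·7 = 607, valid modulo lcm(77, 8) = 616: x ≡ 607 (mod 616).
Verify: 607 mod 7 = 5 ✓, 607 mod 11 = 2 ✓, 607 mod 8 = 7 ✓.

x ≡ 607 (mod 616).


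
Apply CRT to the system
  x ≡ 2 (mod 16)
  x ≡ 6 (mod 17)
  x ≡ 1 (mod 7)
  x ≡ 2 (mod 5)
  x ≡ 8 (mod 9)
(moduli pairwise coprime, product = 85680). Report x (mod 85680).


Product of moduli M = 16 · 17 · 7 · 5 · 9 = 85680.
Merge one congruence at a time:
  Start: x ≡ 2 (mod 16).
  Combine with x ≡ 6 (mod 17); new modulus lcm = 272.
    Write x = 2 + 16·t and substitute into x ≡ 6 (mod 17): 16·t ≡ 6 − 2 = 4 (mod 17).
    The inverse of 16 mod 17 is 16 (since 16·16 = 256 = 15·17 + 1), so t ≡ 16·4 = 64 ≡ 13 (mod 17).
    Then x = 2 + 16·13 = 210, valid modulo lcm(16, 17) = 272: x ≡ 210 (mod 272).
  Combine with x ≡ 1 (mod 7); new modulus lcm = 1904.
    Write x = 210 + 272·t and substitute into x ≡ 1 (mod 7): 272·t ≡ 1 − 210 = -209 (mod 7).
    Reduce coefficients mod 7: 6·t ≡ 1 (mod 7).
    The inverse of 6 mod 7 is 6 (since 6·6 = 36 = 5·7 + 1), so t ≡ 6·1 = 6 ≡ 6 (mod 7).
    Then x = 210 + 272·6 = 1842, valid modulo lcm(272, 7) = 1904: x ≡ 1842 (mod 1904).
  Combine with x ≡ 2 (mod 5); new modulus lcm = 9520.
    Write x = 1842 + 1904·t and substitute into x ≡ 2 (mod 5): 1904·t ≡ 2 − 1842 = -1840 (mod 5).
    Reduce coefficients mod 5: 4·t ≡ 0 (mod 5).
    The inverse of 4 mod 5 is 4 (since 4·4 = 16 = 3·5 + 1), so t ≡ 4·0 = 0 ≡ 0 (mod 5).
    Then x = 1842 + 1904·0 = 1842, valid modulo lcm(1904, 5) = 9520: x ≡ 1842 (mod 9520).
  Combine with x ≡ 8 (mod 9); new modulus lcm = 85680.
    Write x = 1842 + 9520·t and substitute into x ≡ 8 (mod 9): 9520·t ≡ 8 − 1842 = -1834 (mod 9).
    Reduce coefficients mod 9: 7·t ≡ 2 (mod 9).
    The inverse of 7 mod 9 is 4 (since 7·4 = 28 = 3·9 + 1), so t ≡ 4·2 = 8 ≡ 8 (mod 9).
    Then x = 1842 + 9520·8 = 78002, valid modulo lcm(9520, 9) = 85680: x ≡ 78002 (mod 85680).
Verify against each original: 78002 mod 16 = 2, 78002 mod 17 = 6, 78002 mod 7 = 1, 78002 mod 5 = 2, 78002 mod 9 = 8.

x ≡ 78002 (mod 85680).


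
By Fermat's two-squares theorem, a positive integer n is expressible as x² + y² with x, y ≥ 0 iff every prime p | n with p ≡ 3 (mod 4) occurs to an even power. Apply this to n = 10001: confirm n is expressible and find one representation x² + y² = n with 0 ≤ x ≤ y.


Step 1: Factor n = 10001 = 73 · 137.
Step 2: Check the mod-4 condition on each prime factor: 73 ≡ 1 (mod 4), exponent 1; 137 ≡ 1 (mod 4), exponent 1.
All primes ≡ 3 (mod 4) appear to even exponent (or don't appear), so by the two-squares theorem n IS expressible as a sum of two squares.
Step 3: Build a representation. Here n = 73 · 137 is a product of primes ≡ 1 (mod 4). Each prime p ≡ 1 (mod 4) is itself a sum of two squares; find a² by testing p − a² for a perfect square:
  73: 73 − 1² = 72, 73 − 2² = 69, 73 − 3² = 64 = 8² ⇒ 73 = 3² + 8².
  137: 137 − 1² = 136, 137 − 2² = 133, 137 − 3² = 128, 137 − 4² = 121 = 11² ⇒ 137 = 4² + 11².
  Combine using the Brahmagupta–Fibonacci identity (a² + b²)(c² + d²) = (ac − bd)² + (ad + bc)² = (ac + bd)² + (ad − bc)²:
  73 · 137 = 10001: from (3² + 8²)(4² + 11²), take (3·4 − 8·11, 3·11 + 8·4) = (12 − 88, 33 + 32) = (-76, 65); dropping signs (only squares matter) gives (76, 65); check 76² + 65² = 5776 + 4225 = 10001 ✓.
Step 4: Order so x ≤ y and verify: 65² + 76² = 4225 + 5776 = 10001 = n. ✓

n = 10001 = 65² + 76² (one valid representation with x ≤ y).


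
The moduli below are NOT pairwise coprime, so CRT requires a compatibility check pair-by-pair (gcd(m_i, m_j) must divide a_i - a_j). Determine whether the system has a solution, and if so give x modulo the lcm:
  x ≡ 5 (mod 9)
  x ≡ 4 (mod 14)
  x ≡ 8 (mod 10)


Moduli 9, 14, 10 are not pairwise coprime, so CRT works modulo lcm(m_i) when all pairwise compatibility conditions hold.
Pairwise compatibility: gcd(m_i, m_j) must divide a_i - a_j for every pair.
Merge one congruence at a time:
  Start: x ≡ 5 (mod 9).
  Combine with x ≡ 4 (mod 14): gcd(9, 14) = 1; 4 - 5 = -1, which IS divisible by 1, so compatible.
    Write x = 5 + 9·t and substitute into x ≡ 4 (mod 14): 9·t ≡ 4 − 5 = -1 (mod 14).
    Reduce coefficients mod 14: 9·t ≡ 13 (mod 14).
    The inverse of 9 mod 14 is 11 (since 9·11 = 99 = 7·14 + 1), so t ≡ 11·13 = 143 ≡ 3 (mod 14).
    Then x = 5 + 9·3 = 32, valid modulo lcm(9, 14) = 126: x ≡ 32 (mod 126).
  Combine with x ≡ 8 (mod 10): gcd(126, 10) = 2; 8 - 32 = -24, which IS divisible by 2, so compatible.
    Write x = 32 + 126·t and substitute into x ≡ 8 (mod 10): 126·t ≡ 8 − 32 = -24 (mod 10).
    Divide the congruence (and modulus) by g = 2: 63·t ≡ -12 (mod 5).
    Reduce coefficients mod 5: 3·t ≡ 3 (mod 5).
    The inverse of 3 mod 5 is 2 (since 3·2 = 6 = 1·5 + 1), so t ≡ 2·3 = 6 ≡ 1 (mod 5).
    Then x = 32 + 126·1 = 158, valid modulo lcm(126, 10) = 630: x ≡ 158 (mod 630).
Verify: 158 mod 9 = 5, 158 mod 14 = 4, 158 mod 10 = 8.

x ≡ 158 (mod 630).


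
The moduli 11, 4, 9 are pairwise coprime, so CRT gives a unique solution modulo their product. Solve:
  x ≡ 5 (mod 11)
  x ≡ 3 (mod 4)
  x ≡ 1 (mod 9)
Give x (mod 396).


Moduli 11, 4, 9 are pairwise coprime; by CRT there is a unique solution modulo M = 11 · 4 · 9 = 396.
Solve pairwise, accumulating the modulus:
  Start with x ≡ 5 (mod 11).
  Combine with x ≡ 3 (mod 4): since gcd(11, 4) = 1, we get a unique residue mod 44.
    Write x = 5 + 11·t and substitute into x ≡ 3 (mod 4): 11·t ≡ 3 − 5 = -2 (mod 4).
    Reduce coefficients mod 4: 3·t ≡ 2 (mod 4).
    The inverse of 3 mod 4 is 3 (since 3·3 = 9 = 2·4 + 1), so t ≡ 3·2 = 6 ≡ 2 (mod 4).
    Then x = 5 + 11·2 = 27, valid modulo lcm(11, 4) = 44: x ≡ 27 (mod 44).
  Combine with x ≡ 1 (mod 9): since gcd(44, 9) = 1, we get a unique residue mod 396.
    Write x = 27 + 44·t and substitute into x ≡ 1 (mod 9): 44·t ≡ 1 − 27 = -26 (mod 9).
    Reduce coefficients mod 9: 8·t ≡ 1 (mod 9).
    The inverse of 8 mod 9 is 8 (since 8·8 = 64 = 7·9 + 1), so t ≡ 8·1 = 8 ≡ 8 (mod 9).
    Then x = 27 + 44·8 = 379, valid modulo lcm(44, 9) = 396: x ≡ 379 (mod 396).
Verify: 379 mod 11 = 5 ✓, 379 mod 4 = 3 ✓, 379 mod 9 = 1 ✓.

x ≡ 379 (mod 396).


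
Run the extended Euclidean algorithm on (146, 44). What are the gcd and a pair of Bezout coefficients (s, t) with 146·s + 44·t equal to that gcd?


Euclidean algorithm on (146, 44) — divide until remainder is 0:
  146 = 3 · 44 + 14
  44 = 3 · 14 + 2
  14 = 7 · 2 + 0
gcd(146, 44) = 2.
Track Bezout coefficients alongside the remainders: start with r₀ = 146 = a·1 + b·0 (s = 1, t = 0) and r₁ = 44 = a·0 + b·1 (s = 0, t = 1); each new remainder r_{k+1} = r_{k-1} − q_k·r_k inherits s_{k+1} = s_{k-1} − q_k·s_k, t_{k+1} = t_{k-1} − q_k·t_k, so r_k = a·s_k + b·t_k at every step:
  q = 3: r = 14, s = 1 − 3·0 = 1, t = 0 − 3·1 = -3  (check: 146·1 + 44·(-3) = 14)
  q = 3: r = 2, s = 0 − 3·1 = -3, t = 1 − 3·(-3) = 10  (check: 146·(-3) + 44·10 = 2)
The row with r = 2 (the gcd) gives the Bezout coefficients s = -3, t = 10.
Result: 146 · (-3) + 44 · (10) = 2.

gcd(146, 44) = 2; s = -3, t = 10 (check: 146·(-3) + 44·10 = 2).


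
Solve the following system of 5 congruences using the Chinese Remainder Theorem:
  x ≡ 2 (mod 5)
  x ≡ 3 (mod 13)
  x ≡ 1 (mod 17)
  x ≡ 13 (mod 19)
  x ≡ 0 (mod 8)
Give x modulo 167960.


Product of moduli M = 5 · 13 · 17 · 19 · 8 = 167960.
Merge one congruence at a time:
  Start: x ≡ 2 (mod 5).
  Combine with x ≡ 3 (mod 13); new modulus lcm = 65.
    Write x = 2 + 5·t and substitute into x ≡ 3 (mod 13): 5·t ≡ 3 − 2 = 1 (mod 13).
    The inverse of 5 mod 13 is 8 (since 5·8 = 40 = 3·13 + 1), so t ≡ 8·1 = 8 ≡ 8 (mod 13).
    Then x = 2 + 5·8 = 42, valid modulo lcm(5, 13) = 65: x ≡ 42 (mod 65).
  Combine with x ≡ 1 (mod 17); new modulus lcm = 1105.
    Write x = 42 + 65·t and substitute into x ≡ 1 (mod 17): 65·t ≡ 1 − 42 = -41 (mod 17).
    Reduce coefficients mod 17: 14·t ≡ 10 (mod 17).
    The inverse of 14 mod 17 is 11 (since 14·11 = 154 = 9·17 + 1), so t ≡ 11·10 = 110 ≡ 8 (mod 17).
    Then x = 42 + 65·8 = 562, valid modulo lcm(65, 17) = 1105: x ≡ 562 (mod 1105).
  Combine with x ≡ 13 (mod 19); new modulus lcm = 20995.
    Write x = 562 + 1105·t and substitute into x ≡ 13 (mod 19): 1105·t ≡ 13 − 562 = -549 (mod 19).
    Reduce coefficients mod 19: 3·t ≡ 2 (mod 19).
    The inverse of 3 mod 19 is 13 (since 3·13 = 39 = 2·19 + 1), so t ≡ 13·2 = 26 ≡ 7 (mod 19).
    Then x = 562 + 1105·7 = 8297, valid modulo lcm(1105, 19) = 20995: x ≡ 8297 (mod 20995).
  Combine with x ≡ 0 (mod 8); new modulus lcm = 167960.
    Write x = 8297 + 20995·t and substitute into x ≡ 0 (mod 8): 20995·t ≡ 0 − 8297 = -8297 (mod 8).
    Reduce coefficients mod 8: 3·t ≡ 7 (mod 8).
    The inverse of 3 mod 8 is 3 (since 3·3 = 9 = 1·8 + 1), so t ≡ 3·7 = 21 ≡ 5 (mod 8).
    Then x = 8297 + 20995·5 = 113272, valid modulo lcm(20995, 8) = 167960: x ≡ 113272 (mod 167960).
Verify against each original: 113272 mod 5 = 2, 113272 mod 13 = 3, 113272 mod 17 = 1, 113272 mod 19 = 13, 113272 mod 8 = 0.

x ≡ 113272 (mod 167960).


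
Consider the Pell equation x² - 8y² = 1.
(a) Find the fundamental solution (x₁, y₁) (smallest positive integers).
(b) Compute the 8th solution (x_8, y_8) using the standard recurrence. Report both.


Step 1: Find the fundamental solution (x₁, y₁) of x² - 8y² = 1.
  Expand √8 as a continued fraction. a₀ = ⌊√8⌋ = 2; iterate m_{k+1} = d_k·a_k − m_k, d_{k+1} = (8 − m_{k+1}²)/d_k, a_{k+1} = ⌊(a₀ + m_{k+1})/d_{k+1}⌋ (starting m₀ = 0, d₀ = 1), with convergents p_k = a_k·p_{k-1} + p_{k-2}, q_k = a_k·q_{k-1} + q_{k-2} (p₋₁ = 1, q₋₁ = 0):
  k = 0: a₀ = 2; p₀/q₀ = 2/1; p₀² − 8·q₀² = 4 − 8 = -4.
  k = 1: m = 2, d = 4, a = ⌊(2 + 2)/4⌋ = 1; p/q = (1·2 + 1)/(1·1 + 0) = 3/1; p² − 8·q² = 9 − 8 = 1.
  The first convergent with p² − 8·q² = 1 gives the fundamental solution (x₁, y₁) = (3, 1).
Step 2: Apply the recurrence (x_{n+1}, y_{n+1}) = (x₁x_n + 8y₁y_n, x₁y_n + y₁x_n) repeatedly.
  From (x_1, y_1) = (3, 1): x_2 = 3·3 + 8·1·1 = 17; y_2 = 3·1 + 1·3 = 6.
  From (x_2, y_2) = (17, 6): x_3 = 3·17 + 8·1·6 = 99; y_3 = 3·6 + 1·17 = 35.
  From (x_3, y_3) = (99, 35): x_4 = 3·99 + 8·1·35 = 577; y_4 = 3·35 + 1·99 = 204.
  From (x_4, y_4) = (577, 204): x_5 = 3·577 + 8·1·204 = 3363; y_5 = 3·204 + 1·577 = 1189.
  From (x_5, y_5) = (3363, 1189): x_6 = 3·3363 + 8·1·1189 = 19601; y_6 = 3·1189 + 1·3363 = 6930.
  From (x_6, y_6) = (19601, 6930): x_7 = 3·19601 + 8·1·6930 = 114243; y_7 = 3·6930 + 1·19601 = 40391.
  From (x_7, y_7) = (114243, 40391): x_8 = 3·114243 + 8·1·40391 = 665857; y_8 = 3·40391 + 1·114243 = 235416.
Step 3: Verify x_8² - 8·y_8² = 443365544449 - 443365544448 = 1 (should be 1). ✓

(x_1, y_1) = (3, 1); (x_8, y_8) = (665857, 235416).


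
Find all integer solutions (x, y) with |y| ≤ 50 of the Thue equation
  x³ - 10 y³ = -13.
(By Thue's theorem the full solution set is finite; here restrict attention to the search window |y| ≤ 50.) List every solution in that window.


The equation is x³ - 10y³ = -13. For fixed y, x³ = 10·y³ − 13, so a solution requires the RHS to be a perfect cube.
Strategy: iterate y from -50 to 50, compute RHS = 10·y³ − 13, and check whether it is a (positive or negative) perfect cube.
Check small values of y:
  y = 0: RHS = -13 is not a perfect cube.
  y = 1: RHS = -3 is not a perfect cube.
  y = -1: RHS = -23 is not a perfect cube.
  y = 2: RHS = 67 is not a perfect cube.
  y = -2: RHS = -93 is not a perfect cube.
  y = 3: RHS = 257 is not a perfect cube.
  y = -3: RHS = -283 is not a perfect cube.
Continuing the search up to |y| = 50 finds no solutions either.
No (x, y) in the scanned range satisfies the equation.

No integer solutions with |y| ≤ 50.


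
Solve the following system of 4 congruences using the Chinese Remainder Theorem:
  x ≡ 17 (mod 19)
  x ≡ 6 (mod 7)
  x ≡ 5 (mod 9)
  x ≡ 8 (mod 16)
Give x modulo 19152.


Product of moduli M = 19 · 7 · 9 · 16 = 19152.
Merge one congruence at a time:
  Start: x ≡ 17 (mod 19).
  Combine with x ≡ 6 (mod 7); new modulus lcm = 133.
    Write x = 17 + 19·t and substitute into x ≡ 6 (mod 7): 19·t ≡ 6 − 17 = -11 (mod 7).
    Reduce coefficients mod 7: 5·t ≡ 3 (mod 7).
    The inverse of 5 mod 7 is 3 (since 5·3 = 15 = 2·7 + 1), so t ≡ 3·3 = 9 ≡ 2 (mod 7).
    Then x = 17 + 19·2 = 55, valid modulo lcm(19, 7) = 133: x ≡ 55 (mod 133).
  Combine with x ≡ 5 (mod 9); new modulus lcm = 1197.
    Write x = 55 + 133·t and substitute into x ≡ 5 (mod 9): 133·t ≡ 5 − 55 = -50 (mod 9).
    Reduce coefficients mod 9: 7·t ≡ 4 (mod 9).
    The inverse of 7 mod 9 is 4 (since 7·4 = 28 = 3·9 + 1), so t ≡ 4·4 = 16 ≡ 7 (mod 9).
    Then x = 55 + 133·7 = 986, valid modulo lcm(133, 9) = 1197: x ≡ 986 (mod 1197).
  Combine with x ≡ 8 (mod 16); new modulus lcm = 19152.
    Write x = 986 + 1197·t and substitute into x ≡ 8 (mod 16): 1197·t ≡ 8 − 986 = -978 (mod 16).
    Reduce coefficients mod 16: 13·t ≡ 14 (mod 16).
    The inverse of 13 mod 16 is 5 (since 13·5 = 65 = 4·16 + 1), so t ≡ 5·14 = 70 ≡ 6 (mod 16).
    Then x = 986 + 1197·6 = 8168, valid modulo lcm(1197, 16) = 19152: x ≡ 8168 (mod 19152).
Verify against each original: 8168 mod 19 = 17, 8168 mod 7 = 6, 8168 mod 9 = 5, 8168 mod 16 = 8.

x ≡ 8168 (mod 19152).


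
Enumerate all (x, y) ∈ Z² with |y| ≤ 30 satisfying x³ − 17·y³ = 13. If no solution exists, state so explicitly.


The equation is x³ - 17y³ = 13. For fixed y, x³ = 17·y³ + 13, so a solution requires the RHS to be a perfect cube.
Strategy: iterate y from -30 to 30, compute RHS = 17·y³ + 13, and check whether it is a (positive or negative) perfect cube.
Check small values of y:
  y = 0: RHS = 13 is not a perfect cube.
  y = 1: RHS = 30 is not a perfect cube.
  y = -1: RHS = -4 is not a perfect cube.
  y = 2: RHS = 149 is not a perfect cube.
  y = -2: RHS = -123 is not a perfect cube.
  y = 3: RHS = 472 is not a perfect cube.
  y = -3: RHS = -446 is not a perfect cube.
Continuing the search up to |y| = 30 finds no solutions either.
No (x, y) in the scanned range satisfies the equation.

No integer solutions with |y| ≤ 30.


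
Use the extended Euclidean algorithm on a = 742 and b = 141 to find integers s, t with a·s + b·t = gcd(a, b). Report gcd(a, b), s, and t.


Euclidean algorithm on (742, 141) — divide until remainder is 0:
  742 = 5 · 141 + 37
  141 = 3 · 37 + 30
  37 = 1 · 30 + 7
  30 = 4 · 7 + 2
  7 = 3 · 2 + 1
  2 = 2 · 1 + 0
gcd(742, 141) = 1.
Track Bezout coefficients alongside the remainders: start with r₀ = 742 = a·1 + b·0 (s = 1, t = 0) and r₁ = 141 = a·0 + b·1 (s = 0, t = 1); each new remainder r_{k+1} = r_{k-1} − q_k·r_k inherits s_{k+1} = s_{k-1} − q_k·s_k, t_{k+1} = t_{k-1} − q_k·t_k, so r_k = a·s_k + b·t_k at every step:
  q = 5: r = 37, s = 1 − 5·0 = 1, t = 0 − 5·1 = -5  (check: 742·1 + 141·(-5) = 37)
  q = 3: r = 30, s = 0 − 3·1 = -3, t = 1 − 3·(-5) = 16  (check: 742·(-3) + 141·16 = 30)
  q = 1: r = 7, s = 1 − 1·(-3) = 4, t = -5 − 1·16 = -21  (check: 742·4 + 141·(-21) = 7)
  q = 4: r = 2, s = -3 − 4·4 = -19, t = 16 − 4·(-21) = 100  (check: 742·(-19) + 141·100 = 2)
  q = 3: r = 1, s = 4 − 3·(-19) = 61, t = -21 − 3·100 = -321  (check: 742·61 + 141·(-321) = 1)
The row with r = 1 (the gcd) gives the Bezout coefficients s = 61, t = -321.
Result: 742 · (61) + 141 · (-321) = 1.

gcd(742, 141) = 1; s = 61, t = -321 (check: 742·61 + 141·(-321) = 1).


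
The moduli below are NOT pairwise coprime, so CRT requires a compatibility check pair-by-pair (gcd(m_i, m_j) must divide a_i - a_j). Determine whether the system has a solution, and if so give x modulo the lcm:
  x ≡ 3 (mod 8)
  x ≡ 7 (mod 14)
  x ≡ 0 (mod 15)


Moduli 8, 14, 15 are not pairwise coprime, so CRT works modulo lcm(m_i) when all pairwise compatibility conditions hold.
Pairwise compatibility: gcd(m_i, m_j) must divide a_i - a_j for every pair.
Merge one congruence at a time:
  Start: x ≡ 3 (mod 8).
  Combine with x ≡ 7 (mod 14): gcd(8, 14) = 2; 7 - 3 = 4, which IS divisible by 2, so compatible.
    Write x = 3 + 8·t and substitute into x ≡ 7 (mod 14): 8·t ≡ 7 − 3 = 4 (mod 14).
    Divide the congruence (and modulus) by g = 2: 4·t ≡ 2 (mod 7).
    The inverse of 4 mod 7 is 2 (since 4·2 = 8 = 1·7 + 1), so t ≡ 2·2 = 4 ≡ 4 (mod 7).
    Then x = 3 + 8·4 = 35, valid modulo lcm(8, 14) = 56: x ≡ 35 (mod 56).
  Combine with x ≡ 0 (mod 15): gcd(56, 15) = 1; 0 - 35 = -35, which IS divisible by 1, so compatible.
    Write x = 35 + 56·t and substitute into x ≡ 0 (mod 15): 56·t ≡ 0 − 35 = -35 (mod 15).
    Reduce coefficients mod 15: 11·t ≡ 10 (mod 15).
    The inverse of 11 mod 15 is 11 (since 11·11 = 121 = 8·15 + 1), so t ≡ 11·10 = 110 ≡ 5 (mod 15).
    Then x = 35 + 56·5 = 315, valid modulo lcm(56, 15) = 840: x ≡ 315 (mod 840).
Verify: 315 mod 8 = 3, 315 mod 14 = 7, 315 mod 15 = 0.

x ≡ 315 (mod 840).


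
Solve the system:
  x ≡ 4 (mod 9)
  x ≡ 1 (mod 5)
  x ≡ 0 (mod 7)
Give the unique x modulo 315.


Moduli 9, 5, 7 are pairwise coprime; by CRT there is a unique solution modulo M = 9 · 5 · 7 = 315.
Solve pairwise, accumulating the modulus:
  Start with x ≡ 4 (mod 9).
  Combine with x ≡ 1 (mod 5): since gcd(9, 5) = 1, we get a unique residue mod 45.
    Write x = 4 + 9·t and substitute into x ≡ 1 (mod 5): 9·t ≡ 1 − 4 = -3 (mod 5).
    Reduce coefficients mod 5: 4·t ≡ 2 (mod 5).
    The inverse of 4 mod 5 is 4 (since 4·4 = 16 = 3·5 + 1), so t ≡ 4·2 = 8 ≡ 3 (mod 5).
    Then x = 4 + 9·3 = 31, valid modulo lcm(9, 5) = 45: x ≡ 31 (mod 45).
  Combine with x ≡ 0 (mod 7): since gcd(45, 7) = 1, we get a unique residue mod 315.
    Write x = 31 + 45·t and substitute into x ≡ 0 (mod 7): 45·t ≡ 0 − 31 = -31 (mod 7).
    Reduce coefficients mod 7: 3·t ≡ 4 (mod 7).
    The inverse of 3 mod 7 is 5 (since 3·5 = 15 = 2·7 + 1), so t ≡ 5·4 = 20 ≡ 6 (mod 7).
    Then x = 31 + 45·6 = 301, valid modulo lcm(45, 7) = 315: x ≡ 301 (mod 315).
Verify: 301 mod 9 = 4 ✓, 301 mod 5 = 1 ✓, 301 mod 7 = 0 ✓.

x ≡ 301 (mod 315).


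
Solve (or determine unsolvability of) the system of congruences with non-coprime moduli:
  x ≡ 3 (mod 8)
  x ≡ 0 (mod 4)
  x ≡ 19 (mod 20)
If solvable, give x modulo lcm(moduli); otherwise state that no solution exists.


Moduli 8, 4, 20 are not pairwise coprime, so CRT works modulo lcm(m_i) when all pairwise compatibility conditions hold.
Pairwise compatibility: gcd(m_i, m_j) must divide a_i - a_j for every pair.
Merge one congruence at a time:
  Start: x ≡ 3 (mod 8).
  Combine with x ≡ 0 (mod 4): gcd(8, 4) = 4, and 0 - 3 = -3 is NOT divisible by 4.
    ⇒ system is inconsistent (no integer solution).

No solution (the system is inconsistent).


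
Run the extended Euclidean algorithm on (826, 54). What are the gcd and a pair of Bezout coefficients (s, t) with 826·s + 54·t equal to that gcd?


Euclidean algorithm on (826, 54) — divide until remainder is 0:
  826 = 15 · 54 + 16
  54 = 3 · 16 + 6
  16 = 2 · 6 + 4
  6 = 1 · 4 + 2
  4 = 2 · 2 + 0
gcd(826, 54) = 2.
Track Bezout coefficients alongside the remainders: start with r₀ = 826 = a·1 + b·0 (s = 1, t = 0) and r₁ = 54 = a·0 + b·1 (s = 0, t = 1); each new remainder r_{k+1} = r_{k-1} − q_k·r_k inherits s_{k+1} = s_{k-1} − q_k·s_k, t_{k+1} = t_{k-1} − q_k·t_k, so r_k = a·s_k + b·t_k at every step:
  q = 15: r = 16, s = 1 − 15·0 = 1, t = 0 − 15·1 = -15  (check: 826·1 + 54·(-15) = 16)
  q = 3: r = 6, s = 0 − 3·1 = -3, t = 1 − 3·(-15) = 46  (check: 826·(-3) + 54·46 = 6)
  q = 2: r = 4, s = 1 − 2·(-3) = 7, t = -15 − 2·46 = -107  (check: 826·7 + 54·(-107) = 4)
  q = 1: r = 2, s = -3 − 1·7 = -10, t = 46 − 1·(-107) = 153  (check: 826·(-10) + 54·153 = 2)
The row with r = 2 (the gcd) gives the Bezout coefficients s = -10, t = 153.
Result: 826 · (-10) + 54 · (153) = 2.

gcd(826, 54) = 2; s = -10, t = 153 (check: 826·(-10) + 54·153 = 2).


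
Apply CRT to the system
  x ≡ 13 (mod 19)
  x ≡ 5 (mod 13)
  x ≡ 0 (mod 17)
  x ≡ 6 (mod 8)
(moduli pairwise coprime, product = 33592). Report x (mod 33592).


Product of moduli M = 19 · 13 · 17 · 8 = 33592.
Merge one congruence at a time:
  Start: x ≡ 13 (mod 19).
  Combine with x ≡ 5 (mod 13); new modulus lcm = 247.
    Write x = 13 + 19·t and substitute into x ≡ 5 (mod 13): 19·t ≡ 5 − 13 = -8 (mod 13).
    Reduce coefficients mod 13: 6·t ≡ 5 (mod 13).
    The inverse of 6 mod 13 is 11 (since 6·11 = 66 = 5·13 + 1), so t ≡ 11·5 = 55 ≡ 3 (mod 13).
    Then x = 13 + 19·3 = 70, valid modulo lcm(19, 13) = 247: x ≡ 70 (mod 247).
  Combine with x ≡ 0 (mod 17); new modulus lcm = 4199.
    Write x = 70 + 247·t and substitute into x ≡ 0 (mod 17): 247·t ≡ 0 − 70 = -70 (mod 17).
    Reduce coefficients mod 17: 9·t ≡ 15 (mod 17).
    The inverse of 9 mod 17 is 2 (since 9·2 = 18 = 1·17 + 1), so t ≡ 2·15 = 30 ≡ 13 (mod 17).
    Then x = 70 + 247·13 = 3281, valid modulo lcm(247, 17) = 4199: x ≡ 3281 (mod 4199).
  Combine with x ≡ 6 (mod 8); new modulus lcm = 33592.
    Write x = 3281 + 4199·t and substitute into x ≡ 6 (mod 8): 4199·t ≡ 6 − 3281 = -3275 (mod 8).
    Reduce coefficients mod 8: 7·t ≡ 5 (mod 8).
    The inverse of 7 mod 8 is 7 (since 7·7 = 49 = 6·8 + 1), so t ≡ 7·5 = 35 ≡ 3 (mod 8).
    Then x = 3281 + 4199·3 = 15878, valid modulo lcm(4199, 8) = 33592: x ≡ 15878 (mod 33592).
Verify against each original: 15878 mod 19 = 13, 15878 mod 13 = 5, 15878 mod 17 = 0, 15878 mod 8 = 6.

x ≡ 15878 (mod 33592).


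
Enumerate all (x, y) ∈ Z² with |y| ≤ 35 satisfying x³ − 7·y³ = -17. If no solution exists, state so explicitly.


The equation is x³ - 7y³ = -17. For fixed y, x³ = 7·y³ − 17, so a solution requires the RHS to be a perfect cube.
Strategy: iterate y from -35 to 35, compute RHS = 7·y³ − 17, and check whether it is a (positive or negative) perfect cube.
Check small values of y:
  y = 0: RHS = -17 is not a perfect cube.
  y = 1: RHS = -10 is not a perfect cube.
  y = -1: RHS = -24 is not a perfect cube.
  y = 2: RHS = 39 is not a perfect cube.
  y = -2: RHS = -73 is not a perfect cube.
  y = 3: RHS = 172 is not a perfect cube.
  y = -3: RHS = -206 is not a perfect cube.
Continuing the search up to |y| = 35 finds no solutions either.
No (x, y) in the scanned range satisfies the equation.

No integer solutions with |y| ≤ 35.


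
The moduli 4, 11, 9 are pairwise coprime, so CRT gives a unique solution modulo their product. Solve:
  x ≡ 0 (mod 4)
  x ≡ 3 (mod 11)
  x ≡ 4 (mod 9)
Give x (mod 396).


Moduli 4, 11, 9 are pairwise coprime; by CRT there is a unique solution modulo M = 4 · 11 · 9 = 396.
Solve pairwise, accumulating the modulus:
  Start with x ≡ 0 (mod 4).
  Combine with x ≡ 3 (mod 11): since gcd(4, 11) = 1, we get a unique residue mod 44.
    Write x = 0 + 4·t and substitute into x ≡ 3 (mod 11): 4·t ≡ 3 − 0 = 3 (mod 11).
    The inverse of 4 mod 11 is 3 (since 4·3 = 12 = 1·11 + 1), so t ≡ 3·3 = 9 ≡ 9 (mod 11).
    Then x = 0 + 4·9 = 36, valid modulo lcm(4, 11) = 44: x ≡ 36 (mod 44).
  Combine with x ≡ 4 (mod 9): since gcd(44, 9) = 1, we get a unique residue mod 396.
    Write x = 36 + 44·t and substitute into x ≡ 4 (mod 9): 44·t ≡ 4 − 36 = -32 (mod 9).
    Reduce coefficients mod 9: 8·t ≡ 4 (mod 9).
    The inverse of 8 mod 9 is 8 (since 8·8 = 64 = 7·9 + 1), so t ≡ 8·4 = 32 ≡ 5 (mod 9).
    Then x = 36 + 44·5 = 256, valid modulo lcm(44, 9) = 396: x ≡ 256 (mod 396).
Verify: 256 mod 4 = 0 ✓, 256 mod 11 = 3 ✓, 256 mod 9 = 4 ✓.

x ≡ 256 (mod 396).


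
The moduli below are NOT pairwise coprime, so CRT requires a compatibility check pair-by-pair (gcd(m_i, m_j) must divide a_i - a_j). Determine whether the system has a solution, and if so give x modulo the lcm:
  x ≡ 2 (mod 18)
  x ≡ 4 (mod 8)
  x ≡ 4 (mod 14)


Moduli 18, 8, 14 are not pairwise coprime, so CRT works modulo lcm(m_i) when all pairwise compatibility conditions hold.
Pairwise compatibility: gcd(m_i, m_j) must divide a_i - a_j for every pair.
Merge one congruence at a time:
  Start: x ≡ 2 (mod 18).
  Combine with x ≡ 4 (mod 8): gcd(18, 8) = 2; 4 - 2 = 2, which IS divisible by 2, so compatible.
    Write x = 2 + 18·t and substitute into x ≡ 4 (mod 8): 18·t ≡ 4 − 2 = 2 (mod 8).
    Divide the congruence (and modulus) by g = 2: 9·t ≡ 1 (mod 4).
    Reduce coefficients mod 4: 1·t ≡ 1 (mod 4).
    So t ≡ 1 (mod 4).
    Then x = 2 + 18·1 = 20, valid modulo lcm(18, 8) = 72: x ≡ 20 (mod 72).
  Combine with x ≡ 4 (mod 14): gcd(72, 14) = 2; 4 - 20 = -16, which IS divisible by 2, so compatible.
    Write x = 20 + 72·t and substitute into x ≡ 4 (mod 14): 72·t ≡ 4 − 20 = -16 (mod 14).
    Divide the congruence (and modulus) by g = 2: 36·t ≡ -8 (mod 7).
    Reduce coefficients mod 7: 1·t ≡ 6 (mod 7).
    So t ≡ 6 (mod 7).
    Then x = 20 + 72·6 = 452, valid modulo lcm(72, 14) = 504: x ≡ 452 (mod 504).
Verify: 452 mod 18 = 2, 452 mod 8 = 4, 452 mod 14 = 4.

x ≡ 452 (mod 504).


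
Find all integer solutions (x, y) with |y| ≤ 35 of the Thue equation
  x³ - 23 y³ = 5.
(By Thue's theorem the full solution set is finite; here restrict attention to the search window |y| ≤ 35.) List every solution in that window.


The equation is x³ - 23y³ = 5. For fixed y, x³ = 23·y³ + 5, so a solution requires the RHS to be a perfect cube.
Strategy: iterate y from -35 to 35, compute RHS = 23·y³ + 5, and check whether it is a (positive or negative) perfect cube.
Check small values of y:
  y = 0: RHS = 5 is not a perfect cube.
  y = 1: RHS = 28 is not a perfect cube.
  y = -1: RHS = -18 is not a perfect cube.
  y = 2: RHS = 189 is not a perfect cube.
  y = -2: RHS = -179 is not a perfect cube.
  y = 3: RHS = 626 is not a perfect cube.
  y = -3: RHS = -616 is not a perfect cube.
Continuing the search up to |y| = 35 finds no solutions either.
No (x, y) in the scanned range satisfies the equation.

No integer solutions with |y| ≤ 35.


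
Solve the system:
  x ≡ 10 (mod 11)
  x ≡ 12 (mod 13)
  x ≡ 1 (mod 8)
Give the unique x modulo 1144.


Moduli 11, 13, 8 are pairwise coprime; by CRT there is a unique solution modulo M = 11 · 13 · 8 = 1144.
Solve pairwise, accumulating the modulus:
  Start with x ≡ 10 (mod 11).
  Combine with x ≡ 12 (mod 13): since gcd(11, 13) = 1, we get a unique residue mod 143.
    Write x = 10 + 11·t and substitute into x ≡ 12 (mod 13): 11·t ≡ 12 − 10 = 2 (mod 13).
    The inverse of 11 mod 13 is 6 (since 11·6 = 66 = 5·13 + 1), so t ≡ 6·2 = 12 ≡ 12 (mod 13).
    Then x = 10 + 11·12 = 142, valid modulo lcm(11, 13) = 143: x ≡ 142 (mod 143).
  Combine with x ≡ 1 (mod 8): since gcd(143, 8) = 1, we get a unique residue mod 1144.
    Write x = 142 + 143·t and substitute into x ≡ 1 (mod 8): 143·t ≡ 1 − 142 = -141 (mod 8).
    Reduce coefficients mod 8: 7·t ≡ 3 (mod 8).
    The inverse of 7 mod 8 is 7 (since 7·7 = 49 = 6·8 + 1), so t ≡ 7·3 = 21 ≡ 5 (mod 8).
    Then x = 142 + 143·5 = 857, valid modulo lcm(143, 8) = 1144: x ≡ 857 (mod 1144).
Verify: 857 mod 11 = 10 ✓, 857 mod 13 = 12 ✓, 857 mod 8 = 1 ✓.

x ≡ 857 (mod 1144).
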